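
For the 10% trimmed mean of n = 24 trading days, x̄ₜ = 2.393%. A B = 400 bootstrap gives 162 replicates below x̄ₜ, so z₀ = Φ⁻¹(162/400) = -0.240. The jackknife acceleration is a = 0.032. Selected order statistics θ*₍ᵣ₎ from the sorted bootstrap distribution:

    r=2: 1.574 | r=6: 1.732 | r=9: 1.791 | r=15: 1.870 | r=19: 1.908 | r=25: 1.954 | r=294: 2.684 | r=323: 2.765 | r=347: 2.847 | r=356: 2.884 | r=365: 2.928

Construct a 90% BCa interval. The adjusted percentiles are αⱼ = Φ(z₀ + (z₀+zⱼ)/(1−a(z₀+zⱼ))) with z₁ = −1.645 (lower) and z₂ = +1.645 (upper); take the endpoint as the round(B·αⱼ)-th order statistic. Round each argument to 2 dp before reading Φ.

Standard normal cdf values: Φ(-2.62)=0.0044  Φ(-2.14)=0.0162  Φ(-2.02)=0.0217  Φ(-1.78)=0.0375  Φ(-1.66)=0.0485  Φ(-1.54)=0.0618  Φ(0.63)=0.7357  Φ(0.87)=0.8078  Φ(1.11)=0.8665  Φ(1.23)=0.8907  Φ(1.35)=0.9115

Lower: z₀ + z₁ = -0.240 + (-1.645) = -1.885; 1 − a(z₀+z₁) = 1 − (0.032)(-1.885) = 1.0603; argument = -0.240 + (-1.885)/1.0603 = -2.0178 → -2.02.
α₁ = Φ(-2.02) = 0.0217; rank = round(400 × 0.0217) = 9; θ*₍9₎ = 1.791.
Upper: z₀ + z₂ = 1.405; 1 − a(z₀+z₂) = 0.9550; argument = 1.2311 → 1.23; α₂ = 0.8907; rank = 356; θ*₍356₎ = 2.884.

(1.791, 2.884)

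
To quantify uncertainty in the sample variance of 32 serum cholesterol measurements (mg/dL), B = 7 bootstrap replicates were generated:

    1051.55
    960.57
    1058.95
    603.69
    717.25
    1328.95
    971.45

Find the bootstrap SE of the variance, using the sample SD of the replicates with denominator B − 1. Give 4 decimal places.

SE* = 238.1189

Bootstrap SE is the standard deviation of the 7 replicate variances.
Mean of replicates: (1051.55 + 960.57 + 1058.95 + 603.69 + 717.25 + 1328.95 + 971.45) / 7 = 6692.41000 / 7 = 956.05857
Sum of squared deviations: (+95.49143)² + (+4.51143)² + (+102.89143)² + (−352.36857)² + (−238.80857)² + (+372.89143)² + (+15.39143)² = 340203.66949
Variance = 340203.66949 / 6 = 56700.61158
SE* = √56700.61158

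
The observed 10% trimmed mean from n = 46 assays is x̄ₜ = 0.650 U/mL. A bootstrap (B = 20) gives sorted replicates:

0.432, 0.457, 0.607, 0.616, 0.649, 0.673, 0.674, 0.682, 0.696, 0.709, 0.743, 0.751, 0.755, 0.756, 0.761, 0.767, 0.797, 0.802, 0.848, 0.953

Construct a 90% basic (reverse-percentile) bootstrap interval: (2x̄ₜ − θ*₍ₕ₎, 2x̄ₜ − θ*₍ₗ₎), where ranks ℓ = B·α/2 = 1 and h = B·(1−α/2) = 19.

Percentile endpoints at ranks 1 and 19: θ*₍1₎ = 0.432, θ*₍19₎ = 0.848.
Basic interval reflects these around x̄ₜ:
  lower = 2 × 0.650 − 0.848 = 0.452
  upper = 2 × 0.650 − 0.432 = 0.868

(0.452, 0.868)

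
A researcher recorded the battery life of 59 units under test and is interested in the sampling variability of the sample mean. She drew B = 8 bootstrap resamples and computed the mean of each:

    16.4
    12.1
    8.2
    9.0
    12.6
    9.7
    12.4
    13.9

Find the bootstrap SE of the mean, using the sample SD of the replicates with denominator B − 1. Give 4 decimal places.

Bootstrap SE is the standard deviation of the 8 replicate means.
Mean of replicates: (16.4 + 12.1 + 8.2 + 9.0 + 12.6 + 9.7 + 12.4 + 13.9) / 8 = 94.30000 / 8 = 11.78750
Sum of squared deviations: (+4.61250)² + (+0.31250)² + (−3.58750)² + (−2.78750)² + (+0.81250)² + (−2.08750)² + (+0.61250)² + (+2.11250)² = 51.86875
Variance = 51.86875 / 7 = 7.40982
SE* = √7.40982

SE* = 2.7221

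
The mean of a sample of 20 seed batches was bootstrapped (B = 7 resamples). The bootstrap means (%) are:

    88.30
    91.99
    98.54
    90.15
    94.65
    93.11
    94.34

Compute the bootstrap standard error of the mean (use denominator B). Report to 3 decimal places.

SE* = 3.081

Bootstrap SE is the standard deviation of the 7 replicate means.
Mean of replicates: (88.30 + 91.99 + 98.54 + 90.15 + 94.65 + 93.11 + 94.34) / 7 = 651.0800 / 7 = 93.0114
Sum of squared deviations: (−4.7114)² + (−1.0214)² + (+5.5286)² + (−2.8614)² + (+1.6386)² + (+0.0986)² + (+1.3286)² = 66.4535
Variance = 66.4535 / 7 = 9.4934
SE* = √9.4934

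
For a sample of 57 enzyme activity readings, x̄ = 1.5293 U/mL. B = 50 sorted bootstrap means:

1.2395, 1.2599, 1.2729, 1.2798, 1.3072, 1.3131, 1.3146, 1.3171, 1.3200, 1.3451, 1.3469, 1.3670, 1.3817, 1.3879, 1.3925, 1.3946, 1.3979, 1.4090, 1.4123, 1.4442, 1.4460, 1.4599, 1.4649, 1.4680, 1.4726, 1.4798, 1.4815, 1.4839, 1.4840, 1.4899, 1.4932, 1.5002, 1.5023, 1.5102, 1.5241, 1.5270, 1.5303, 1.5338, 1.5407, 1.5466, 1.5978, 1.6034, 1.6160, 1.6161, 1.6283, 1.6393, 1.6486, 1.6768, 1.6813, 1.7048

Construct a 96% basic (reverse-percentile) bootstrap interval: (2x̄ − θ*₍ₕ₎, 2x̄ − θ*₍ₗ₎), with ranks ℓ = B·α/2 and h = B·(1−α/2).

(1.3773, 1.8191)

Percentile endpoints at ranks 1 and 49: θ*₍1₎ = 1.2395, θ*₍49₎ = 1.6813.
Basic interval reflects these around x̄:
  lower = 2 × 1.5293 − 1.6813 = 1.3773
  upper = 2 × 1.5293 − 1.2395 = 1.8191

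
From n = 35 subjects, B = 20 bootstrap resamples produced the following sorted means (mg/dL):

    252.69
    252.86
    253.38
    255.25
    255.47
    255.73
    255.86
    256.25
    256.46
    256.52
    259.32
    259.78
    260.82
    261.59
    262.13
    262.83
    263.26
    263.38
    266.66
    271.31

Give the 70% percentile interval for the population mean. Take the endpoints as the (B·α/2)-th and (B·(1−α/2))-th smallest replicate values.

(253.38, 263.26)

α = 0.30; lower rank = 20 × 0.150 = 3; upper rank = 20 × 0.850 = 17.
The 3rd smallest replicate is 253.38; the 17th is 263.26.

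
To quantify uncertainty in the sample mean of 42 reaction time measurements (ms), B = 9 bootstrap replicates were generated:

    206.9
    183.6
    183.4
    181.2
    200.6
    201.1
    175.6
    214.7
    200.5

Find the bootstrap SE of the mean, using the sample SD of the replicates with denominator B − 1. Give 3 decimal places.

Bootstrap SE is the standard deviation of the 9 replicate means.
Mean of replicates: (206.9 + 183.6 + 183.4 + 181.2 + 200.6 + 201.1 + 175.6 + 214.7 + 200.5) / 9 = 1747.6000 / 9 = 194.1778
Sum of squared deviations: (+12.7222)² + (−10.5778)² + (−10.7778)² + (−12.9778)² + (+6.4222)² + (+6.9222)² + (−18.5778)² + (+20.5222)² + (+6.3222)² = 1453.7556
Variance = 1453.7556 / 8 = 181.7194
SE* = √181.7194

SE* = 13.480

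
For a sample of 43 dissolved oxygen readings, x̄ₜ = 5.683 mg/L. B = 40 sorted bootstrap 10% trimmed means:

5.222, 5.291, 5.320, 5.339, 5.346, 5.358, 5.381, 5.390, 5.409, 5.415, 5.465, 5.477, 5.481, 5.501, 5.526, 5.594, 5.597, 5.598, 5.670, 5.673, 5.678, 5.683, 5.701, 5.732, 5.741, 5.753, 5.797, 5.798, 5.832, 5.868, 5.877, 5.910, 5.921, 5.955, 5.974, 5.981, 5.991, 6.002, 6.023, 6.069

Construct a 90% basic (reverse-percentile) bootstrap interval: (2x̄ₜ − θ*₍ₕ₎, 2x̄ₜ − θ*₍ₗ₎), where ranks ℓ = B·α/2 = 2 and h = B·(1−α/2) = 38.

Percentile endpoints at ranks 2 and 38: θ*₍2₎ = 5.291, θ*₍38₎ = 6.002.
Basic interval reflects these around x̄ₜ:
  lower = 2 × 5.683 − 6.002 = 5.364
  upper = 2 × 5.683 − 5.291 = 6.075

(5.364, 6.075)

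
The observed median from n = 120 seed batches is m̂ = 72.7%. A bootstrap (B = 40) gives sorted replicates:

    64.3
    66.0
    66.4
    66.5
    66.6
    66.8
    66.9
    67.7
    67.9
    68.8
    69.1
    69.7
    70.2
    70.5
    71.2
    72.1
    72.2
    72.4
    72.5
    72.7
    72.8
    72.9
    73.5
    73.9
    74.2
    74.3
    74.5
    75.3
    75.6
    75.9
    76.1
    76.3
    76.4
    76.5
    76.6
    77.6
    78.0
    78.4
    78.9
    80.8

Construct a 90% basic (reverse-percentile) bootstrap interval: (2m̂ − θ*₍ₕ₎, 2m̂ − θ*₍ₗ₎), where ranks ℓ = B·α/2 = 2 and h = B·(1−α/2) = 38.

Percentile endpoints at ranks 2 and 38: θ*₍2₎ = 66.0, θ*₍38₎ = 78.4.
Basic interval reflects these around m̂:
  lower = 2 × 72.7 − 78.4 = 67.0
  upper = 2 × 72.7 − 66.0 = 79.4

(67.0, 79.4)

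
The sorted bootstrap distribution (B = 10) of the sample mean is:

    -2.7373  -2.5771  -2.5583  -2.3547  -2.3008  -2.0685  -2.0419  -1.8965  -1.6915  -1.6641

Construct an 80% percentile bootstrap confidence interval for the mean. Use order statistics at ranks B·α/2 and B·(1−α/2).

(-2.7373, -1.6915)

α = 0.20; lower rank = 10 × 0.100 = 1; upper rank = 10 × 0.900 = 9.
The 1st smallest replicate is -2.7373; the 9th is -1.6915.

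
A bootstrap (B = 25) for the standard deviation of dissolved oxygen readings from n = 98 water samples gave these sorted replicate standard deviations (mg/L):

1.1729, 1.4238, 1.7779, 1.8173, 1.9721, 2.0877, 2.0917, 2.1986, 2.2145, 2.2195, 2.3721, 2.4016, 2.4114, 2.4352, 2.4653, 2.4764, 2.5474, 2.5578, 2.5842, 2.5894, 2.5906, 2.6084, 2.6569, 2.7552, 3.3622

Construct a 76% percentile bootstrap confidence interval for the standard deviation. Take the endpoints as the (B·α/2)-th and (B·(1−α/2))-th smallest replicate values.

α = 0.24; lower rank = 25 × 0.120 = 3; upper rank = 25 × 0.880 = 22.
The 3rd smallest replicate is 1.7779; the 22nd is 2.6084.

(1.7779, 2.6084)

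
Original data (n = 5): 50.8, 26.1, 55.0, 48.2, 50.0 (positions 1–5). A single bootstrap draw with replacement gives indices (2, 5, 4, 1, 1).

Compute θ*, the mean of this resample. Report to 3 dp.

θ* = 45.180

Resample values: 26.1, 50.0, 48.2, 50.8, 50.8.
Mean = (26.1 + 50.0 + 48.2 + 50.8 + 50.8) / 5 = 225.90 / 5 = 45.180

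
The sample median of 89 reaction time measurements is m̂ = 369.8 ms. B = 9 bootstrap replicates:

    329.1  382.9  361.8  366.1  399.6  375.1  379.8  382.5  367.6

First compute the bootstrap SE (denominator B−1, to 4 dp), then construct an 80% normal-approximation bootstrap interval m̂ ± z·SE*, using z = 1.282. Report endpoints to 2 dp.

Mean of replicates = 371.6111; sum of squared deviations = 3058.5289; SE* = √(3058.5289/8) = 19.5529
Margin = 1.282 × 19.5529 = 25.067
Interval: 369.8 ± 25.067

(344.73, 394.87)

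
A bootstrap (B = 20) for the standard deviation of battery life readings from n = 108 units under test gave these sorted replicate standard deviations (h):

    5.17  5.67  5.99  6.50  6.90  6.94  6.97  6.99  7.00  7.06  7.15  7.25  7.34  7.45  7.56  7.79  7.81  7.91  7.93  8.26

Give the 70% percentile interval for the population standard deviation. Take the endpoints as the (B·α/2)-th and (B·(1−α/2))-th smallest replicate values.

(5.99, 7.81)

α = 0.30; lower rank = 20 × 0.150 = 3; upper rank = 20 × 0.850 = 17.
The 3rd smallest replicate is 5.99; the 17th is 7.81.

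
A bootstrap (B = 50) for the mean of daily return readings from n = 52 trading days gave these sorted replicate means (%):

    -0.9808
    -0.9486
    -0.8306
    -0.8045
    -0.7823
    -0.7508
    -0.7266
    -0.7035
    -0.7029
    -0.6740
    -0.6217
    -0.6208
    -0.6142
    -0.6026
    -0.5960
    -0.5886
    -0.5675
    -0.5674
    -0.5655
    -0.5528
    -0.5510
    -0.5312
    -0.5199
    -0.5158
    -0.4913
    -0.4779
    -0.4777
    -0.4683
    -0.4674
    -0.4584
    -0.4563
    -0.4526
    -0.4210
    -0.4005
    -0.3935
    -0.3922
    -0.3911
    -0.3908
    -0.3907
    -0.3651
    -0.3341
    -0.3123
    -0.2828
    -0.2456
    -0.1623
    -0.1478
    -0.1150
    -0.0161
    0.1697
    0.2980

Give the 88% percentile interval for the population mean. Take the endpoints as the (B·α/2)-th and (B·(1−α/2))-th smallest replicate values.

(-0.8306, -0.1150)

α = 0.12; lower rank = 50 × 0.060 = 3; upper rank = 50 × 0.940 = 47.
The 3rd smallest replicate is -0.8306; the 47th is -0.1150.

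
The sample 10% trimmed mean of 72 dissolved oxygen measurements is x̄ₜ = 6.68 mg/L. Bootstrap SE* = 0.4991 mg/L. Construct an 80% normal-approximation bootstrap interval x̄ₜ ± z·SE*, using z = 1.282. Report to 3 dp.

Margin = 1.282 × 0.4991 = 0.6398
Interval: 6.68 ± 0.6398

(6.040, 7.320)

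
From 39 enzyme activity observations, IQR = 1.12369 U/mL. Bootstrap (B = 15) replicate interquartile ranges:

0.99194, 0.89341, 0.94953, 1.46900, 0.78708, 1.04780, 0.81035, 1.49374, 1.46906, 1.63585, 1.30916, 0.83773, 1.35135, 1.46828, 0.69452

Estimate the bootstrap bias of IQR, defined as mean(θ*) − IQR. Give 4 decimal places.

bias = +0.0236

mean(θ*) = (0.99194 + 0.89341 + 0.94953 + 1.46900 + 0.78708 + 1.04780 + 0.81035 + 1.49374 + 1.46906 + 1.63585 + 1.30916 + 0.83773 + 1.35135 + 1.46828 + 0.69452) / 15 = 1.14725
bias = 1.14725 − 1.12369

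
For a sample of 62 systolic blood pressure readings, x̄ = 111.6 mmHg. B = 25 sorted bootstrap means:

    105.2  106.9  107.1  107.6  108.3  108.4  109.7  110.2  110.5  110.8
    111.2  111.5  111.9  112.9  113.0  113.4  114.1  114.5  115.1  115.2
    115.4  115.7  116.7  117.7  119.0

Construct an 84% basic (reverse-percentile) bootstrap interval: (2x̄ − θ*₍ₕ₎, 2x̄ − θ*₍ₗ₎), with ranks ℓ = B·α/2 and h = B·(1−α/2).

(106.5, 116.3)

Percentile endpoints at ranks 2 and 23: θ*₍2₎ = 106.9, θ*₍23₎ = 116.7.
Basic interval reflects these around x̄:
  lower = 2 × 111.6 − 116.7 = 106.5
  upper = 2 × 111.6 − 106.9 = 116.3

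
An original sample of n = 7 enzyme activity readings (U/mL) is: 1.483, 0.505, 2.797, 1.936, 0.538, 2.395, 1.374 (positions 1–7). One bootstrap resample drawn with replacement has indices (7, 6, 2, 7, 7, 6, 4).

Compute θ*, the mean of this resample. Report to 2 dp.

Resample values: 1.374, 2.395, 0.505, 1.374, 1.374, 2.395, 1.936.
Mean = (1.374 + 2.395 + 0.505 + 1.374 + 1.374 + 2.395 + 1.936) / 7 = 11.3530 / 7 = 1.62

θ* = 1.62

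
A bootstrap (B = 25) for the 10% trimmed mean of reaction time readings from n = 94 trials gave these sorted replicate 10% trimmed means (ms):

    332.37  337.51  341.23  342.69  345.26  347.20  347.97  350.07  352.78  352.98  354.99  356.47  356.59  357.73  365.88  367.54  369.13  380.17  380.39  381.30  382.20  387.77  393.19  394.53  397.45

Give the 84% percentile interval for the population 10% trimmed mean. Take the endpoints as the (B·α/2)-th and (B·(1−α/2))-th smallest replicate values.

α = 0.16; lower rank = 25 × 0.080 = 2; upper rank = 25 × 0.920 = 23.
The 2nd smallest replicate is 337.51; the 23rd is 393.19.

(337.51, 393.19)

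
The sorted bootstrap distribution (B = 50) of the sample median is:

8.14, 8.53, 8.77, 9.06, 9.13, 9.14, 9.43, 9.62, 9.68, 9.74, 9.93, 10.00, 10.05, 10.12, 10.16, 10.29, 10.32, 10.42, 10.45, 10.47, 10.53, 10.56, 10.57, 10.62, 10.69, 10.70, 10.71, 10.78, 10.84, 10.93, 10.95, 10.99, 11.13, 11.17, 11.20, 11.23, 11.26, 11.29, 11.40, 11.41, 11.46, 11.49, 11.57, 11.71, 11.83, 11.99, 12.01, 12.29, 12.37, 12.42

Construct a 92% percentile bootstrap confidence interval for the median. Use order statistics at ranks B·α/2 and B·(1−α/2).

α = 0.08; lower rank = 50 × 0.040 = 2; upper rank = 50 × 0.960 = 48.
The 2nd smallest replicate is 8.53; the 48th is 12.29.

(8.53, 12.29)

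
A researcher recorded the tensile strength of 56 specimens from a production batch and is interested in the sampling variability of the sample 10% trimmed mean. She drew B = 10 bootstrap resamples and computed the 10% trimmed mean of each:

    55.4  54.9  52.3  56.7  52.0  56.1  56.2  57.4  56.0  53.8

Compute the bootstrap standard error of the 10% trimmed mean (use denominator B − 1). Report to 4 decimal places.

Bootstrap SE is the standard deviation of the 10 replicate 10% trimmed means.
Mean of replicates: (55.4 + 54.9 + 52.3 + 56.7 + 52.0 + 56.1 + 56.2 + 57.4 + 56.0 + 53.8) / 10 = 550.80000 / 10 = 55.08000
Sum of squared deviations: (+0.32000)² + (−0.18000)² + (−2.78000)² + (+1.62000)² + (−3.08000)² + (+1.02000)² + (+1.12000)² + (+2.32000)² + (+0.92000)² + (−1.28000)² = 30.13600
Variance = 30.13600 / 9 = 3.34844
SE* = √3.34844

SE* = 1.8299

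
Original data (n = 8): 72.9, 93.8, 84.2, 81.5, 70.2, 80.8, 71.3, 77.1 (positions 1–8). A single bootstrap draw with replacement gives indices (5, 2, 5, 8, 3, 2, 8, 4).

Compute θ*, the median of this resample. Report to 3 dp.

Resample values: 70.2, 93.8, 70.2, 77.1, 84.2, 93.8, 77.1, 81.5.
Sorted: 70.2, 70.2, 77.1, 77.1, 81.5, 84.2, 93.8, 93.8
Median = average of the two middle values = 79.300

θ* = 79.300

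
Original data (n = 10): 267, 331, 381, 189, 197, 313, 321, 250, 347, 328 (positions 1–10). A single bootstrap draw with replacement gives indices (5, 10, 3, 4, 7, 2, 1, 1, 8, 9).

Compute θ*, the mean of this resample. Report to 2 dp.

Resample values: 197, 328, 381, 189, 321, 331, 267, 267, 250, 347.
Mean = (197 + 328 + 381 + 189 + 321 + 331 + 267 + 267 + 250 + 347) / 10 = 2878.0 / 10 = 287.80

θ* = 287.80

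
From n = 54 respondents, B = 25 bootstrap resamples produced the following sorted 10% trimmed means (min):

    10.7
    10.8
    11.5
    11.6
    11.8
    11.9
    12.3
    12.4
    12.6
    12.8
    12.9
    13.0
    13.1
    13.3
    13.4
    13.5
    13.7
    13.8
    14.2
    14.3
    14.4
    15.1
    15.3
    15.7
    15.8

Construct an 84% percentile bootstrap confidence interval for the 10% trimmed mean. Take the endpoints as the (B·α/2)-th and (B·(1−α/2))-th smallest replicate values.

(10.8, 15.3)

α = 0.16; lower rank = 25 × 0.080 = 2; upper rank = 25 × 0.920 = 23.
The 2nd smallest replicate is 10.8; the 23rd is 15.3.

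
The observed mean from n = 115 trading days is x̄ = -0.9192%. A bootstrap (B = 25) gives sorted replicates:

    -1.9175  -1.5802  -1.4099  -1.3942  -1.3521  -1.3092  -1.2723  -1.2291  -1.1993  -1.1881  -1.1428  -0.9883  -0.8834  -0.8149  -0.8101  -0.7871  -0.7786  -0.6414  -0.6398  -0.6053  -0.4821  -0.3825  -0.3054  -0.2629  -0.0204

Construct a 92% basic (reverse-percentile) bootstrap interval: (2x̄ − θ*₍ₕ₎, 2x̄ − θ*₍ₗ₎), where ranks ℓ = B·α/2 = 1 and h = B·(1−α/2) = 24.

Percentile endpoints at ranks 1 and 24: θ*₍1₎ = -1.9175, θ*₍24₎ = -0.2629.
Basic interval reflects these around x̄:
  lower = 2 × -0.9192 − -0.2629 = -1.5755
  upper = 2 × -0.9192 − -1.9175 = 0.0791

(-1.5755, 0.0791)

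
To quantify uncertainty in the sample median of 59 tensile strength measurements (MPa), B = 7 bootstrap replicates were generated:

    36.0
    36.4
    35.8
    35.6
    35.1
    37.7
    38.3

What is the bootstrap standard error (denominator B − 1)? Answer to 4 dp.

Bootstrap SE is the standard deviation of the 7 replicate medians.
Mean of replicates: (36.0 + 36.4 + 35.8 + 35.6 + 35.1 + 37.7 + 38.3) / 7 = 254.90000 / 7 = 36.41429
Sum of squared deviations: (−0.41429)² + (−0.01429)² + (−0.61429)² + (−0.81429)² + (−1.31429)² + (+1.28571)² + (+1.88571)² = 8.14857
Variance = 8.14857 / 6 = 1.35810
SE* = √1.35810

SE* = 1.1654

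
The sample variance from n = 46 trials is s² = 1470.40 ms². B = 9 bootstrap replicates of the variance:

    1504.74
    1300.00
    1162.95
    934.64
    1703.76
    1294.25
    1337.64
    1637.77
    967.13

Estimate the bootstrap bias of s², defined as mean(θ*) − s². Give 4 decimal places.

mean(θ*) = (1504.74 + 1300.00 + 1162.95 + 934.64 + 1703.76 + 1294.25 + 1337.64 + 1637.77 + 967.13) / 9 = 1315.87556
bias = 1315.87556 − 1470.40

bias = −154.5244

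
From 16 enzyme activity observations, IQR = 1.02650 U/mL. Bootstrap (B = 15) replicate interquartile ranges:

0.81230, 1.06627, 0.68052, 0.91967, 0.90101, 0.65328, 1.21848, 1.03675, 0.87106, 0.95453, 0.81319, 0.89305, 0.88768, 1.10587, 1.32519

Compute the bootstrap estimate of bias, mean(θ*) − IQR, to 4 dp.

mean(θ*) = (0.81230 + 1.06627 + 0.68052 + 0.91967 + 0.90101 + 0.65328 + 1.21848 + 1.03675 + 0.87106 + 0.95453 + 0.81319 + 0.89305 + 0.88768 + 1.10587 + 1.32519) / 15 = 0.94259
bias = 0.94259 − 1.02650

bias = −0.0839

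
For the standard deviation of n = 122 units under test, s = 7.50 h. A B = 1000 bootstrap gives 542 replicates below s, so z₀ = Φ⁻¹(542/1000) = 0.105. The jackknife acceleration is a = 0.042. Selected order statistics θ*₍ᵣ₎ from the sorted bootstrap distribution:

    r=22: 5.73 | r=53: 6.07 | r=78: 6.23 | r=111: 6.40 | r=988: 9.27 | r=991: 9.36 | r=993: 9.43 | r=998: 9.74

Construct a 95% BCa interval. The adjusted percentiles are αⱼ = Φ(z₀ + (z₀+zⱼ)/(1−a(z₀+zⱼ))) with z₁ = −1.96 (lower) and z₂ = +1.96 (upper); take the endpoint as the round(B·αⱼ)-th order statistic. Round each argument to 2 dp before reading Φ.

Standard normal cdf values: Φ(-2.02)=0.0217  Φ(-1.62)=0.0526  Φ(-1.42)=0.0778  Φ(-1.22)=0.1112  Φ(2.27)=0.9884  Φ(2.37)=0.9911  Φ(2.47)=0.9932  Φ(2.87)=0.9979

(6.07, 9.36)

Lower: z₀ + z₁ = 0.105 + (-1.960) = -1.855; 1 − a(z₀+z₁) = 1 − (0.042)(-1.855) = 1.0779; argument = 0.105 + (-1.855)/1.0779 = -1.6159 → -1.62.
α₁ = Φ(-1.62) = 0.0526; rank = round(1000 × 0.0526) = 53; θ*₍53₎ = 6.07.
Upper: z₀ + z₂ = 2.065; 1 − a(z₀+z₂) = 0.9133; argument = 2.3661 → 2.37; α₂ = 0.9911; rank = 991; θ*₍991₎ = 9.36.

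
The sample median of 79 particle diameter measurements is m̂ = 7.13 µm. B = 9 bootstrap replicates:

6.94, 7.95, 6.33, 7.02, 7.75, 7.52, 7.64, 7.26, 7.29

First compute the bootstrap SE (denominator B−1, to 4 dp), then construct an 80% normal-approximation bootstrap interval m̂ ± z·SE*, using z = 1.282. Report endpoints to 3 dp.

(6.499, 7.761)

Mean of replicates = 7.3000; sum of squared deviations = 1.9396; SE* = √(1.9396/8) = 0.4924
Margin = 1.282 × 0.4924 = 0.6313
Interval: 7.13 ± 0.6313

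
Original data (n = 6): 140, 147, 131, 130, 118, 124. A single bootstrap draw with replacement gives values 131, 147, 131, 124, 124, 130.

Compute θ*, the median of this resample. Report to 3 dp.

θ* = 130.500

Sorted: 124, 124, 130, 131, 131, 147
Median = average of the two middle values = 130.500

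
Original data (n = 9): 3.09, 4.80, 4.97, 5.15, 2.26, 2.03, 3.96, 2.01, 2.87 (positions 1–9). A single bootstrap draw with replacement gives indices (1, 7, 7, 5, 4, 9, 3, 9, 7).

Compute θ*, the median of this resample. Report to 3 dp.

Resample values: 3.09, 3.96, 3.96, 2.26, 5.15, 2.87, 4.97, 2.87, 3.96.
Sorted: 2.26, 2.87, 2.87, 3.09, 3.96, 3.96, 3.96, 4.97, 5.15
Median = middle value = 3.960

θ* = 3.960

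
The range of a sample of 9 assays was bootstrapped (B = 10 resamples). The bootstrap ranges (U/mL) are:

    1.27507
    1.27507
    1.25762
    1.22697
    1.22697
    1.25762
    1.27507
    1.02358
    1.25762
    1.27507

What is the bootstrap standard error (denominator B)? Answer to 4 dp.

Bootstrap SE is the standard deviation of the 10 replicate ranges.
Mean of replicates: (1.27507 + 1.27507 + 1.25762 + 1.22697 + 1.22697 + 1.25762 + 1.27507 + 1.02358 + 1.25762 + 1.27507) / 10 = 12.3506600 / 10 = 1.2350660
Sum of squared deviations: (+0.0400040)² + (+0.0400040)² + (+0.0225540)² + (−0.0080960)² + (−0.0080960)² + (+0.0225540)² + (+0.0400040)² + (−0.2114860)² + (+0.0225540)² + (+0.0400040)² = 0.0527847
Variance = 0.0527847 / 10 = 0.0052785
SE* = √0.0052785

SE* = 0.0727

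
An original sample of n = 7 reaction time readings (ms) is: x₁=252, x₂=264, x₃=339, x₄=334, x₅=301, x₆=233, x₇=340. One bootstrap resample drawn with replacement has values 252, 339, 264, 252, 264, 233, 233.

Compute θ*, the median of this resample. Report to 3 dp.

Sorted: 233, 233, 252, 252, 264, 264, 339
Median = middle value = 252.000

θ* = 252.000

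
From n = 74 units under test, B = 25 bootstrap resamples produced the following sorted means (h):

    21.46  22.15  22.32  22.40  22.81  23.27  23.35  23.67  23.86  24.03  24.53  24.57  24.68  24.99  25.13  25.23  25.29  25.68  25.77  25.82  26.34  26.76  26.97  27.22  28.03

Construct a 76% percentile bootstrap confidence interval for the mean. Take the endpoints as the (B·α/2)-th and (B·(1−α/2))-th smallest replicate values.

(22.32, 26.76)

α = 0.24; lower rank = 25 × 0.120 = 3; upper rank = 25 × 0.880 = 22.
The 3rd smallest replicate is 22.32; the 22nd is 26.76.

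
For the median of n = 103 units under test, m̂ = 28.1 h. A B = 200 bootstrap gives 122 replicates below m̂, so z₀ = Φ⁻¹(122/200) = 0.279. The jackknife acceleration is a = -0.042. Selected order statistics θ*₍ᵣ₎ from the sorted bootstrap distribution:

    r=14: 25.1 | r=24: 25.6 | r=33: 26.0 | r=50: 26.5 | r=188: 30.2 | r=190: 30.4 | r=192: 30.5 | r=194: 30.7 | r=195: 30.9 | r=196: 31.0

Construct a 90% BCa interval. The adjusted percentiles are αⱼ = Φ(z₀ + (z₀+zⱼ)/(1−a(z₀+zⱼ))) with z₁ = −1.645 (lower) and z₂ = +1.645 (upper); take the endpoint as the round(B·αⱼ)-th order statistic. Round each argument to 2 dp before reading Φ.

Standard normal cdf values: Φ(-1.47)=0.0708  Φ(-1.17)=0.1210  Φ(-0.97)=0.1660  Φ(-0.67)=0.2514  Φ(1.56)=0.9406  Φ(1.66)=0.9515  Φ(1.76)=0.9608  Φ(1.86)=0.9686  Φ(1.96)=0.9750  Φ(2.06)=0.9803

(25.6, 31.0)

Lower: z₀ + z₁ = 0.279 + (-1.645) = -1.366; 1 − a(z₀+z₁) = 1 − (-0.042)(-1.366) = 0.9426; argument = 0.279 + (-1.366)/0.9426 = -1.1701 → -1.17.
α₁ = Φ(-1.17) = 0.1210; rank = round(200 × 0.1210) = 24; θ*₍24₎ = 25.6.
Upper: z₀ + z₂ = 1.924; 1 − a(z₀+z₂) = 1.0808; argument = 2.0591 → 2.06; α₂ = 0.9803; rank = 196; θ*₍196₎ = 31.0.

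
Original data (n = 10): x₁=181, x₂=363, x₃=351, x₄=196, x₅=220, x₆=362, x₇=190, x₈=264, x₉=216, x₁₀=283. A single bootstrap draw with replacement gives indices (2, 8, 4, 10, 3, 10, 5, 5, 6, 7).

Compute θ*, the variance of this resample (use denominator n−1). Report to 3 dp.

Resample values: 363, 264, 196, 283, 351, 283, 220, 220, 362, 190.
Mean = 273.2000; sum of squared deviations = 40821.6000
s² = 40821.6000 / 9 = 4535.7333

θ* = 4535.733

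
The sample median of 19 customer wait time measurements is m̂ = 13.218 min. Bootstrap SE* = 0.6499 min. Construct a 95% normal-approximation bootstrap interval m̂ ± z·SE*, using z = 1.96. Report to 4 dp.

Margin = 1.96 × 0.6499 = 1.27380
Interval: 13.218 ± 1.27380

(11.9442, 14.4918)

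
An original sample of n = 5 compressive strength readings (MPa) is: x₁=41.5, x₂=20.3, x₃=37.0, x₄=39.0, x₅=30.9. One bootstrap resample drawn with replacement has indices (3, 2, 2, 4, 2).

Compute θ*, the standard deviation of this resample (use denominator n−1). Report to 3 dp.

Resample values: 37.0, 20.3, 20.3, 39.0, 20.3.
Mean = 27.3800; sum of squared deviations = 377.9480
s² = 377.9480 / 4 = 94.4870
s = √94.4870 = 9.720

θ* = 9.720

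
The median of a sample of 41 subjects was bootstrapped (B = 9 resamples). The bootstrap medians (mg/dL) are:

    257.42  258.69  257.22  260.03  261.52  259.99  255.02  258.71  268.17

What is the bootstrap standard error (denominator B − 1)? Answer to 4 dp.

Bootstrap SE is the standard deviation of the 9 replicate medians.
Mean of replicates: (257.42 + 258.69 + 257.22 + 260.03 + 261.52 + 259.99 + 255.02 + 258.71 + 268.17) / 9 = 2336.77000 / 9 = 259.64111
Sum of squared deviations: (−2.22111)² + (−0.95111)² + (−2.42111)² + (+0.38889)² + (+1.87889)² + (+0.34889)² + (−4.62111)² + (−0.93111)² + (+8.52889)² = 110.46649
Variance = 110.46649 / 8 = 13.80831
SE* = √13.80831

SE* = 3.7160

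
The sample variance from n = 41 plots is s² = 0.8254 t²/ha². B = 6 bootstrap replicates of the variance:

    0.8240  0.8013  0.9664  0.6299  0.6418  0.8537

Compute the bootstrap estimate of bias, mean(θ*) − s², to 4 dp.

bias = −0.0392

mean(θ*) = (0.8240 + 0.8013 + 0.9664 + 0.6299 + 0.6418 + 0.8537) / 6 = 0.78618
bias = 0.78618 − 0.8254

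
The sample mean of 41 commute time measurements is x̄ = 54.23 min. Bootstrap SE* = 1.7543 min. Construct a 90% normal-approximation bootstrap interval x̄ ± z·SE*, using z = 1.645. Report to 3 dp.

(51.344, 57.116)

Margin = 1.645 × 1.7543 = 2.8858
Interval: 54.23 ± 2.8858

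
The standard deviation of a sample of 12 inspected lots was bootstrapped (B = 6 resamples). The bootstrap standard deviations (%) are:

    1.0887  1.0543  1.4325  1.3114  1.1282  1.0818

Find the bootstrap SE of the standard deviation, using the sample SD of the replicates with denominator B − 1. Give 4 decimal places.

SE* = 0.1533

Bootstrap SE is the standard deviation of the 6 replicate standard deviations.
Mean of replicates: (1.0887 + 1.0543 + 1.4325 + 1.3114 + 1.1282 + 1.0818) / 6 = 7.09690 / 6 = 1.18282
Sum of squared deviations: (−0.09412)² + (−0.12852)² + (+0.24968)² + (+0.12858)² + (−0.05462)² + (−0.10102)² = 0.11744
Variance = 0.11744 / 5 = 0.02349
SE* = √0.02349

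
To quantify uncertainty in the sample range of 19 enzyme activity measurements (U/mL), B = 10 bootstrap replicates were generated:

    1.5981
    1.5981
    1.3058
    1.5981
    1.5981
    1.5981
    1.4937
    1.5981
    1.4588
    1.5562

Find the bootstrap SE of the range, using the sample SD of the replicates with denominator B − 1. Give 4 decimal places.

Bootstrap SE is the standard deviation of the 10 replicate ranges.
Mean of replicates: (1.5981 + 1.5981 + 1.3058 + 1.5981 + 1.5981 + 1.5981 + 1.4937 + 1.5981 + 1.4588 + 1.5562) / 10 = 15.403100 / 10 = 1.540310
Sum of squared deviations: (+0.057790)² + (+0.057790)² + (−0.234510)² + (+0.057790)² + (+0.057790)² + (+0.057790)² + (−0.046610)² + (+0.057790)² + (−0.081510)² + (+0.015890)² = 0.084102
Variance = 0.084102 / 9 = 0.009345
SE* = √0.009345

SE* = 0.0967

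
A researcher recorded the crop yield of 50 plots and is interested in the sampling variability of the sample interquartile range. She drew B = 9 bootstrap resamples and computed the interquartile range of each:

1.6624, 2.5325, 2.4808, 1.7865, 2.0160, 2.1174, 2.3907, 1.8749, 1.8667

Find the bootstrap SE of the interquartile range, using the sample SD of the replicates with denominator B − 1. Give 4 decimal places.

Bootstrap SE is the standard deviation of the 9 replicate interquartile ranges.
Mean of replicates: (1.6624 + 2.5325 + 2.4808 + 1.7865 + 2.0160 + 2.1174 + 2.3907 + 1.8749 + 1.8667) / 9 = 18.72790 / 9 = 2.08088
Sum of squared deviations: (−0.41848)² + (+0.45162)² + (+0.39992)² + (−0.29438)² + (−0.06488)² + (+0.03652)² + (+0.30982)² + (−0.20598)² + (−0.21418)² = 0.81551
Variance = 0.81551 / 8 = 0.10194
SE* = √0.10194

SE* = 0.3193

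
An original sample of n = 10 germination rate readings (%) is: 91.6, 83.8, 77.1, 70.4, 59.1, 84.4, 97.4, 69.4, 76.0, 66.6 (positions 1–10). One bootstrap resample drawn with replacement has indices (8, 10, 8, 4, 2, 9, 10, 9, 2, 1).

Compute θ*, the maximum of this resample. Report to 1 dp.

Resample values: 69.4, 66.6, 69.4, 70.4, 83.8, 76.0, 66.6, 76.0, 83.8, 91.6.
Maximum = 91.6

θ* = 91.6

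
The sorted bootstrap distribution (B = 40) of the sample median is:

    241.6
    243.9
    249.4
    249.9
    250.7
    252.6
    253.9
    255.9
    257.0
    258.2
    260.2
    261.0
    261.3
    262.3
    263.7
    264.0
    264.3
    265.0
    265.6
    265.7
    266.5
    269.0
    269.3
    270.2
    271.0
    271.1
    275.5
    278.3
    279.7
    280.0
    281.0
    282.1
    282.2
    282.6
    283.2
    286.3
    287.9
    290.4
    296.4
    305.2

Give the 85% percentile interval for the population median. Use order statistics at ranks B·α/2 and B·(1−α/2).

α = 0.15; lower rank = 40 × 0.075 = 3; upper rank = 40 × 0.925 = 37.
The 3rd smallest replicate is 249.4; the 37th is 287.9.

(249.4, 287.9)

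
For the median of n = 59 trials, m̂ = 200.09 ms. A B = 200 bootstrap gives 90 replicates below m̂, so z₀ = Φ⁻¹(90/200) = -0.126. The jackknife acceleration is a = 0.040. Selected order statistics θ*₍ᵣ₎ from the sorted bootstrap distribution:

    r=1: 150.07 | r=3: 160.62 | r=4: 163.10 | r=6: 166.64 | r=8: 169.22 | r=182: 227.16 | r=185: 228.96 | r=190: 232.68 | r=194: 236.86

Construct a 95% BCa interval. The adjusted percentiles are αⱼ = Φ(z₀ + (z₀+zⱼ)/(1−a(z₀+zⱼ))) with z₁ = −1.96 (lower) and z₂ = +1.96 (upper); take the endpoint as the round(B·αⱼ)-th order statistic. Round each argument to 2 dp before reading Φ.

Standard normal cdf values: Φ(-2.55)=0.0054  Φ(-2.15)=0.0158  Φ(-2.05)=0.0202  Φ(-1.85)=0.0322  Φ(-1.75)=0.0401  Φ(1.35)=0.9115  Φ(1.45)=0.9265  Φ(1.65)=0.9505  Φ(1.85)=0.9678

(163.10, 236.86)

Lower: z₀ + z₁ = -0.126 + (-1.960) = -2.086; 1 − a(z₀+z₁) = 1 − (0.040)(-2.086) = 1.0834; argument = -0.126 + (-2.086)/1.0834 = -2.0513 → -2.05.
α₁ = Φ(-2.05) = 0.0202; rank = round(200 × 0.0202) = 4; θ*₍4₎ = 163.10.
Upper: z₀ + z₂ = 1.834; 1 − a(z₀+z₂) = 0.9266; argument = 1.8532 → 1.85; α₂ = 0.9678; rank = 194; θ*₍194₎ = 236.86.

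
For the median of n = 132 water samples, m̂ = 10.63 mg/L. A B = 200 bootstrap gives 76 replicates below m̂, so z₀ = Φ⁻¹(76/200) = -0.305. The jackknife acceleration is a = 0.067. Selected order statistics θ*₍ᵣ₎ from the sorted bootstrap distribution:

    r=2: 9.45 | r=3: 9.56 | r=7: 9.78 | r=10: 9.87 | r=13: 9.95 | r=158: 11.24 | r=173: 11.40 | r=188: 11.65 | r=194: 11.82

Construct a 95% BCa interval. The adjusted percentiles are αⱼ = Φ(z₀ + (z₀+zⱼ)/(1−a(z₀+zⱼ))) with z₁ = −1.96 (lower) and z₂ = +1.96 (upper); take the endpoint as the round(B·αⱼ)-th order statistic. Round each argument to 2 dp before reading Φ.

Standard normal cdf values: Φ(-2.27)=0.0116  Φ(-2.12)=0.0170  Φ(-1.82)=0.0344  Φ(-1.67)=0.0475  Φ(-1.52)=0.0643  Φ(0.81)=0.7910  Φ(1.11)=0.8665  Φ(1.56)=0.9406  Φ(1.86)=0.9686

(9.45, 11.65)

Lower: z₀ + z₁ = -0.305 + (-1.960) = -2.265; 1 − a(z₀+z₁) = 1 − (0.067)(-2.265) = 1.1518; argument = -0.305 + (-2.265)/1.1518 = -2.2716 → -2.27.
α₁ = Φ(-2.27) = 0.0116; rank = round(200 × 0.0116) = 2; θ*₍2₎ = 9.45.
Upper: z₀ + z₂ = 1.655; 1 − a(z₀+z₂) = 0.8891; argument = 1.5564 → 1.56; α₂ = 0.9406; rank = 188; θ*₍188₎ = 11.65.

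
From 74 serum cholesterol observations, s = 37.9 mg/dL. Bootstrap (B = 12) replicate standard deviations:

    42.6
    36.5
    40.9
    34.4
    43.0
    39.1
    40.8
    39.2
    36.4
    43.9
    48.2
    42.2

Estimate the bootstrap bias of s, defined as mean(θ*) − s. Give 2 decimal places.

mean(θ*) = (42.6 + 36.5 + 40.9 + 34.4 + 43.0 + 39.1 + 40.8 + 39.2 + 36.4 + 43.9 + 48.2 + 42.2) / 12 = 40.600
bias = 40.600 − 37.9

bias = +2.70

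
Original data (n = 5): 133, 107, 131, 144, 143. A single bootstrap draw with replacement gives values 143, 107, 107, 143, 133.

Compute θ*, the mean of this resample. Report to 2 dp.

Mean = (143 + 107 + 107 + 143 + 133) / 5 = 633.0 / 5 = 126.60

θ* = 126.60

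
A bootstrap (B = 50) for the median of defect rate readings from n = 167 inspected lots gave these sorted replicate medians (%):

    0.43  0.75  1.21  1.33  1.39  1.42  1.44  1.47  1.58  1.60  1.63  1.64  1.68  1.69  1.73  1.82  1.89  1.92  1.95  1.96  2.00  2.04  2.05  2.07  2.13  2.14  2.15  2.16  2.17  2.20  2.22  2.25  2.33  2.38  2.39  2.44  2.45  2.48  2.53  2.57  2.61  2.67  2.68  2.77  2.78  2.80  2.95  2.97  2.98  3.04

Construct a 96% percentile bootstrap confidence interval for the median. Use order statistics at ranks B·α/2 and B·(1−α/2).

(0.43, 2.98)

α = 0.04; lower rank = 50 × 0.020 = 1; upper rank = 50 × 0.980 = 49.
The 1st smallest replicate is 0.43; the 49th is 2.98.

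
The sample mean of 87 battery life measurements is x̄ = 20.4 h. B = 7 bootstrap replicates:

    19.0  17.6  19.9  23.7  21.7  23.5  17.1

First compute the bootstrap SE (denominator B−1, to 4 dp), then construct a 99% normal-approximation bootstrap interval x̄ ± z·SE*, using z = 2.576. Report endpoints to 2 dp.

(13.49, 27.31)

Mean of replicates = 20.3571; sum of squared deviations = 43.1171; SE* = √(43.1171/6) = 2.6807
Margin = 2.576 × 2.6807 = 6.905
Interval: 20.4 ± 6.905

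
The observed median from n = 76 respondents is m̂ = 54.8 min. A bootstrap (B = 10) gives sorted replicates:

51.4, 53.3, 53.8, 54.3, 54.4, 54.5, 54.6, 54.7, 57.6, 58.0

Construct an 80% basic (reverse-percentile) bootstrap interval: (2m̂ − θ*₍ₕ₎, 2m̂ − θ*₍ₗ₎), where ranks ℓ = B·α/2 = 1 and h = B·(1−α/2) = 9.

(52.0, 58.2)

Percentile endpoints at ranks 1 and 9: θ*₍1₎ = 51.4, θ*₍9₎ = 57.6.
Basic interval reflects these around m̂:
  lower = 2 × 54.8 − 57.6 = 52.0
  upper = 2 × 54.8 − 51.4 = 58.2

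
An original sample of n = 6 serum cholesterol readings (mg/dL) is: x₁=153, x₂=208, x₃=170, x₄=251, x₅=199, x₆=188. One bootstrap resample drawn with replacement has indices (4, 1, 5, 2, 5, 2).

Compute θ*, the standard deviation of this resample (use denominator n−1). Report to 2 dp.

Resample values: 251, 153, 199, 208, 199, 208.
Mean = 203.0000; sum of squared deviations = 4886.0000
s² = 4886.0000 / 5 = 977.2000
s = √977.2000 = 31.26

θ* = 31.26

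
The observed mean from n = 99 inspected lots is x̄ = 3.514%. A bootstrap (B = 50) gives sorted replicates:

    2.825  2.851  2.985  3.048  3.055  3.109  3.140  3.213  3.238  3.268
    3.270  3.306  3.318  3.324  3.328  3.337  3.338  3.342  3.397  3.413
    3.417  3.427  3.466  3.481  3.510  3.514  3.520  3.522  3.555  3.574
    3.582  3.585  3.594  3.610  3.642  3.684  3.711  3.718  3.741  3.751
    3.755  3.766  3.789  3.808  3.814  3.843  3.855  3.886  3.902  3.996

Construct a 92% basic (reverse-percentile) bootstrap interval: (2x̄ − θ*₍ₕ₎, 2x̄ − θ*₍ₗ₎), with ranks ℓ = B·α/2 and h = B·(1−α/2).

(3.142, 4.177)

Percentile endpoints at ranks 2 and 48: θ*₍2₎ = 2.851, θ*₍48₎ = 3.886.
Basic interval reflects these around x̄:
  lower = 2 × 3.514 − 3.886 = 3.142
  upper = 2 × 3.514 − 2.851 = 4.177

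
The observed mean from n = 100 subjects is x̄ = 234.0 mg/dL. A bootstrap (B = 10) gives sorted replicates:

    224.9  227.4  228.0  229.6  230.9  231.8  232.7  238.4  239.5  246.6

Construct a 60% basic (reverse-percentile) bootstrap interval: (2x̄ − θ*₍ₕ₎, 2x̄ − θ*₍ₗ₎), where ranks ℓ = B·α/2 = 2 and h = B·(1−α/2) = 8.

(229.6, 240.6)

Percentile endpoints at ranks 2 and 8: θ*₍2₎ = 227.4, θ*₍8₎ = 238.4.
Basic interval reflects these around x̄:
  lower = 2 × 234.0 − 238.4 = 229.6
  upper = 2 × 234.0 − 227.4 = 240.6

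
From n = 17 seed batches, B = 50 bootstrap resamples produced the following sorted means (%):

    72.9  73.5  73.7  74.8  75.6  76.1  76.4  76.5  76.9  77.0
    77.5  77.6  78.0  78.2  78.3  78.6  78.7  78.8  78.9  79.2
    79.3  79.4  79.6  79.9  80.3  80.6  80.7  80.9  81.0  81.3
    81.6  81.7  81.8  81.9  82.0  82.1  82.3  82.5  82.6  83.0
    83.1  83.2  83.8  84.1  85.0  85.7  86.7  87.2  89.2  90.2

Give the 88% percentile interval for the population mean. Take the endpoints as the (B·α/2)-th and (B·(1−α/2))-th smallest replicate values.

(73.7, 86.7)

α = 0.12; lower rank = 50 × 0.060 = 3; upper rank = 50 × 0.940 = 47.
The 3rd smallest replicate is 73.7; the 47th is 86.7.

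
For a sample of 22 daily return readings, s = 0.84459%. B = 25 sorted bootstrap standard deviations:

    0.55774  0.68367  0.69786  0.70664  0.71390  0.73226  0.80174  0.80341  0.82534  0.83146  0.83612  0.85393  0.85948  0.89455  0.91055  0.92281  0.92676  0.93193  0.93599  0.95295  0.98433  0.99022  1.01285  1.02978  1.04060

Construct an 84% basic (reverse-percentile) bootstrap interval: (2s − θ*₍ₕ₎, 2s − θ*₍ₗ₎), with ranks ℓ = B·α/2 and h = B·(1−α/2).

Percentile endpoints at ranks 2 and 23: θ*₍2₎ = 0.68367, θ*₍23₎ = 1.01285.
Basic interval reflects these around s:
  lower = 2 × 0.84459 − 1.01285 = 0.67633
  upper = 2 × 0.84459 − 0.68367 = 1.00551

(0.67633, 1.00551)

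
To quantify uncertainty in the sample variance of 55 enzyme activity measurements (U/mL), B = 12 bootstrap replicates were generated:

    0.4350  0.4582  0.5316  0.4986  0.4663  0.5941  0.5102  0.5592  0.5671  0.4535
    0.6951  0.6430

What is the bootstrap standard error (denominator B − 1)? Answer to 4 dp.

Bootstrap SE is the standard deviation of the 12 replicate variances.
Mean of replicates: (0.4350 + 0.4582 + 0.5316 + 0.4986 + 0.4663 + 0.5941 + 0.5102 + 0.5592 + 0.5671 + 0.4535 + 0.6951 + 0.6430) / 12 = 6.41190 / 12 = 0.53433
Sum of squared deviations: (−0.09933)² + (−0.07613)² + (−0.00273)² + (−0.03573)² + (−0.06803)² + (+0.05977)² + (−0.02413)² + (+0.02487)² + (+0.03277)² + (−0.08083)² + (+0.16078)² + (+0.10867)² = 0.07161
Variance = 0.07161 / 11 = 0.00651
SE* = √0.00651

SE* = 0.0807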